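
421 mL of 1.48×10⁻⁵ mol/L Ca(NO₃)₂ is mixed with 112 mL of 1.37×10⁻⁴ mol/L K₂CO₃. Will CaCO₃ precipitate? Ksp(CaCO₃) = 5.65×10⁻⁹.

After mixing, V = 421 mL + 112 mL = 533 mL.
[Ca²⁺] = (1.48×10⁻⁵)(421)/533 = 1.17×10⁻⁵ mol/L
[CO₃²⁻] = (1.37×10⁻⁴)(112)/533 = 2.88×10⁻⁵ mol/L
Q = [Ca²⁺][CO₃²⁻] = 3.37×10⁻¹⁰
Since Q (3.37×10⁻¹⁰) is less than Ksp (5.65×10⁻⁹), no CaCO₃ precipitates.

No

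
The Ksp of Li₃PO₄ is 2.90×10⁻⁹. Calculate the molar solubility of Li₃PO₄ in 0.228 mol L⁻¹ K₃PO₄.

7.78×10⁻⁴ M

Li₃PO₄(s) ⇌ 3 Li⁺(aq) + PO₄³⁻(aq)
PO₄³⁻ is already present at 0.228 mol L⁻¹. If s mol/L of Li₃PO₄ dissolves, [Li⁺] = 3s while [PO₄³⁻] ≈ 0.228 mol L⁻¹.
Ksp = [Li⁺]^3[PO₄³⁻] = (3s)^3(0.228)
(3s)^3 = 2.90×10⁻⁹ / (0.228) = 1.27×10⁻⁸
s = 7.78×10⁻⁴ mol L⁻¹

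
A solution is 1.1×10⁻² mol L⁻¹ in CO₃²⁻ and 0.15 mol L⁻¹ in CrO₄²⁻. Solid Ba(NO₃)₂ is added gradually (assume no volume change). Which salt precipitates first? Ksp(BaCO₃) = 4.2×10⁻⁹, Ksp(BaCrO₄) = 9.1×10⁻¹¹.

Precipitation of each salt begins when its ion product equals Ksp.
For BaCO₃: [Ba²⁺] = (Ksp/[CO₃²⁻]) = 3.8×10⁻⁷ mol L⁻¹
For BaCrO₄: [Ba²⁺] = (Ksp/[CrO₄²⁻]) = 6.1×10⁻¹⁰ mol L⁻¹
The smaller threshold [Ba²⁺] is reached first, so BaCrO₄ precipitates first.

BaCrO₄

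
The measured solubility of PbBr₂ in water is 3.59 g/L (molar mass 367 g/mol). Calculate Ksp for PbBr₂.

Ksp = 3.74×10⁻⁶

Convert to molarity: s = 3.59 / 367 = 9.7820×10⁻³ mol/L
PbBr₂(s) ⇌ Pb²⁺(aq) + 2 Br⁻(aq)
With molar solubility s: [Pb²⁺] = s, [Br⁻] = 2s.
Ksp = [Pb²⁺][Br⁻]^2 = s · (2s)^2 = 4s^3
Ksp = 4 × (9.7820×10⁻³)^3 = 3.74×10⁻⁶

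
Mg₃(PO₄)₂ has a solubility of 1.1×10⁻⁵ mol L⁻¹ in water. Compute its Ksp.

Ksp = 1.7×10⁻²³

Mg₃(PO₄)₂(s) ⇌ 3 Mg²⁺(aq) + 2 PO₄³⁻(aq)
Let s be the molar solubility. Then [Mg²⁺] = 3s and [PO₄³⁻] = 2s.
Ksp = [Mg²⁺]^3[PO₄³⁻]^2 = (3s)^3 · (2s)^2 = 108s^5
Ksp = 108 × (1.1×10⁻⁵)^5 = 1.7×10⁻²³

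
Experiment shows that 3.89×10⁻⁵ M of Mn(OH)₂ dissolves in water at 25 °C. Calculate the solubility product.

Mn(OH)₂(s) ⇌ Mn²⁺(aq) + 2 OH⁻(aq)
Let s be the molar solubility. Then [Mn²⁺] = s and [OH⁻] = 2s.
Ksp = [Mn²⁺][OH⁻]^2 = s · (2s)^2 = 4s^3
Ksp = 4 × (3.89×10⁻⁵)^3 = 2.35×10⁻¹³

Ksp = 2.35×10⁻¹³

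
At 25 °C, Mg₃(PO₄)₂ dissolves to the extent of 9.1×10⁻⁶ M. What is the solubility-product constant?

Mg₃(PO₄)₂(s) ⇌ 3 Mg²⁺(aq) + 2 PO₄³⁻(aq)
Call the molar solubility s, so that [Mg²⁺] = 3s and [PO₄³⁻] = 2s.
Ksp = [Mg²⁺]^3[PO₄³⁻]^2 = (3s)^3 · (2s)^2 = 108s^5
Ksp = 108 × (9.1×10⁻⁶)^5 = 6.7×10⁻²⁴

Ksp = 6.7×10⁻²⁴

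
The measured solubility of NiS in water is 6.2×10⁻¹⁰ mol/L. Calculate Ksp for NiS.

Ksp = 3.8×10⁻¹⁹

NiS(s) ⇌ Ni²⁺(aq) + S²⁻(aq)
For each mole of NiS that dissolves per liter, [Ni²⁺] = s and [S²⁻] = s; let s denote this solubility.
Ksp = [Ni²⁺][S²⁻] = s · s = s^2
Ksp = (6.2×10⁻¹⁰)^2 = 3.8×10⁻¹⁹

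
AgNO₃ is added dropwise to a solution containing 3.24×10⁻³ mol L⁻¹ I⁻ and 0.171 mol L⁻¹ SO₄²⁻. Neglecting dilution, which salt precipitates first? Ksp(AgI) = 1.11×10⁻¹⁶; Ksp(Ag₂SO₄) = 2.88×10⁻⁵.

A salt starts to precipitate once the ion product Q reaches its Ksp.
For AgI: [Ag⁺] = (Ksp/[I⁻]) = 3.43×10⁻¹⁴ mol L⁻¹
For Ag₂SO₄: [Ag⁺] = (Ksp/[SO₄²⁻])^(1/2) = 1.30×10⁻² mol L⁻¹
Since AgI needs less Ag⁺ to reach saturation, it precipitates first.

AgI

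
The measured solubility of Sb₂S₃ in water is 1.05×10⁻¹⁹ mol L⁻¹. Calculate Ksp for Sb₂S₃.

Sb₂S₃(s) ⇌ 2 Sb³⁺(aq) + 3 S²⁻(aq)
With molar solubility s: [Sb³⁺] = 2s, [S²⁻] = 3s.
Ksp = [Sb³⁺]^2[S²⁻]^3 = (2s)^2 · (3s)^3 = 108s^5
Ksp = 108 × (1.05×10⁻¹⁹)^5 = 1.38×10⁻⁹³

Ksp = 1.38×10⁻⁹³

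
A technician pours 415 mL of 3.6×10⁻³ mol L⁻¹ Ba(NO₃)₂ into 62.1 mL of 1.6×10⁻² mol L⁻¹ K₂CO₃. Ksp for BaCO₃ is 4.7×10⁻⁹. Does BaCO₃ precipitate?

Yes

Total volume after mixing = 415 + 62.1 = 477.1 mL.
[Ba²⁺] = (3.6×10⁻³)(415)/477.1 = 3.1×10⁻³ mol L⁻¹
[CO₃²⁻] = (1.6×10⁻²)(62.1)/477.1 = 2.1×10⁻³ mol L⁻¹
Q = [Ba²⁺][CO₃²⁻] = 6.5×10⁻⁶
Because Q > Ksp (6.5×10⁻⁶ vs 4.7×10⁻⁹), a precipitate of BaCO₃ forms.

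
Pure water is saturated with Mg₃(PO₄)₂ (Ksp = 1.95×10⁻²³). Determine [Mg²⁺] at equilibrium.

3.38×10⁻⁵ M

Mg₃(PO₄)₂(s) ⇌ 3 Mg²⁺(aq) + 2 PO₄³⁻(aq)
With molar solubility s: [Mg²⁺] = 3s, [PO₄³⁻] = 2s.
Ksp = [Mg²⁺]^3[PO₄³⁻]^2 = (3s)^3 · (2s)^2 = 108s^5 = 1.95×10⁻²³
s = 1.13×10⁻⁵ mol/L
[Mg²⁺] = 3s = 3.38×10⁻⁵ mol/L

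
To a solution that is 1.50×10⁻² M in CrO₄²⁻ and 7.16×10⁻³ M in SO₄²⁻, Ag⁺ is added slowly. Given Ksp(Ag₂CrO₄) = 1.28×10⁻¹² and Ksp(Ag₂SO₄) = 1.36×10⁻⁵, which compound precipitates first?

Precipitation begins when Q = Ksp.
For Ag₂CrO₄: [Ag⁺] = (Ksp/[CrO₄²⁻])^(1/2) = 9.24×10⁻⁶ M
For Ag₂SO₄: [Ag⁺] = (Ksp/[SO₄²⁻])^(1/2) = 4.36×10⁻² M
The smaller threshold [Ag⁺] is reached first, so Ag₂CrO₄ precipitates first.

Ag₂CrO₄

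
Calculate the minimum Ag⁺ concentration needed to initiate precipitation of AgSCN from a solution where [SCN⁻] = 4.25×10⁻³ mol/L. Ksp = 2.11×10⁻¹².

Each salt precipitates once Q = Ksp for that salt.
AgSCN(s) ⇌ Ag⁺(aq) + SCN⁻(aq)
Ksp = [Ag⁺][SCN⁻] = [Ag⁺](4.25×10⁻³)
[Ag⁺] = 2.11×10⁻¹² / (4.25×10⁻³) = 4.96×10⁻¹⁰
[Ag⁺] = 4.96×10⁻¹⁰ mol/L

4.96×10⁻¹⁰ M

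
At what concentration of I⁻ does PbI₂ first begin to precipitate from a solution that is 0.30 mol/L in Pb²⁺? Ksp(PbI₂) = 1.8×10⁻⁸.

Precipitation of each salt begins when its ion product equals Ksp.
PbI₂(s) ⇌ Pb²⁺(aq) + 2 I⁻(aq)
Ksp = [Pb²⁺][I⁻]^2 = [I⁻]^2(0.30)
[I⁻]^2 = 1.8×10⁻⁸ / (0.30) = 6.0×10⁻⁸
[I⁻] = 2.4×10⁻⁴ mol/L

2.4×10⁻⁴ M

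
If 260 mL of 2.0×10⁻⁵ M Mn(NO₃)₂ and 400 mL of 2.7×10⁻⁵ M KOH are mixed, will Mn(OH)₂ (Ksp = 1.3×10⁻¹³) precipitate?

No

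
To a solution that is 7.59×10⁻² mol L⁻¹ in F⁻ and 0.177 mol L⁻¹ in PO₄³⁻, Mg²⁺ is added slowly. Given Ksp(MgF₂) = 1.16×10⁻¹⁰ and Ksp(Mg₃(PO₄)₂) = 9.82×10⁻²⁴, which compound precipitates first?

MgF₂

Precipitation of each salt begins when its ion product equals Ksp.
For MgF₂: [Mg²⁺] = (Ksp/[F⁻]^2) = 2.01×10⁻⁸ mol L⁻¹
For Mg₃(PO₄)₂: [Mg²⁺] = (Ksp/[PO₄³⁻]^2)^(1/3) = 6.79×10⁻⁸ mol L⁻¹
The smaller threshold [Mg²⁺] is reached first, so MgF₂ precipitates first.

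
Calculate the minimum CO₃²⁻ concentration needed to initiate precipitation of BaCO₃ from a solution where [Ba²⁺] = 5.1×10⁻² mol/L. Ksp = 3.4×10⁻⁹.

A salt starts to precipitate once the ion product Q reaches its Ksp.
BaCO₃(s) ⇌ Ba²⁺(aq) + CO₃²⁻(aq)
Ksp = [Ba²⁺][CO₃²⁻] = [CO₃²⁻](5.1×10⁻²)
[CO₃²⁻] = 3.4×10⁻⁹ / (5.1×10⁻²) = 6.7×10⁻⁸
[CO₃²⁻] = 6.7×10⁻⁸ mol/L

6.7×10⁻⁸ M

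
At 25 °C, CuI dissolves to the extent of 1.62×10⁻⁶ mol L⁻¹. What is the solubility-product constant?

CuI(s) ⇌ Cu⁺(aq) + I⁻(aq)
With molar solubility s: [Cu⁺] = s, [I⁻] = s.
Ksp = [Cu⁺][I⁻] = s · s = s^2
Ksp = (1.62×10⁻⁶)^2 = 2.62×10⁻¹²

Ksp = 2.62×10⁻¹²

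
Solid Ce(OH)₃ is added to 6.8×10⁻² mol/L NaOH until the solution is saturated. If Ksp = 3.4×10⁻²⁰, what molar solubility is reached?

1.1×10⁻¹⁶ M

Ce(OH)₃(s) ⇌ Ce³⁺(aq) + 3 OH⁻(aq)
Let s be the solubility of Ce(OH)₃ here. The common ion gives [OH⁻] ≈ 6.8×10⁻² mol/L, and [Ce³⁺] = s.
Ksp = [Ce³⁺][OH⁻]^3 = s(6.8×10⁻²)^3
s = 3.4×10⁻²⁰ / (6.8×10⁻²)^3 = 1.1×10⁻¹⁶
s = 1.1×10⁻¹⁶ mol/L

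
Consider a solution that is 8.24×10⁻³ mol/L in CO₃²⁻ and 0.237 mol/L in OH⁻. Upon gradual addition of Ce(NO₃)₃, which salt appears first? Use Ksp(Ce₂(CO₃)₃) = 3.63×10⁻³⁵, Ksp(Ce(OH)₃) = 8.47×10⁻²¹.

Ce(OH)₃

Precipitation of each salt begins when its ion product equals Ksp.
For Ce₂(CO₃)₃: [Ce³⁺] = (Ksp/[CO₃²⁻]^3)^(1/2) = 8.05×10⁻¹⁵ mol/L
For Ce(OH)₃: [Ce³⁺] = (Ksp/[OH⁻]^3) = 6.36×10⁻¹⁹ mol/L
Since Ce(OH)₃ needs less Ce³⁺ to reach saturation, it precipitates first.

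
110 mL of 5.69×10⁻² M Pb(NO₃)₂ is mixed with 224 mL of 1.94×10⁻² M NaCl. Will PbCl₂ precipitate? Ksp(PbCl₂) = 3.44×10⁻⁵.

No

Total volume after mixing = 110 + 224 = 334 mL.
[Pb²⁺] = (5.69×10⁻²)(110)/334 = 1.87×10⁻² M
[Cl⁻] = (1.94×10⁻²)(224)/334 = 1.30×10⁻² M
Q = [Pb²⁺][Cl⁻]^2 = 3.17×10⁻⁶
Q < Ksp (3.17×10⁻⁶ vs 3.44×10⁻⁵); the solution remains unsaturated and no precipitate forms.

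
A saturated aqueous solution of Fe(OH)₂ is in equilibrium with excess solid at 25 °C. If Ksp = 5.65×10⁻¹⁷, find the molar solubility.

2.42×10⁻⁶ M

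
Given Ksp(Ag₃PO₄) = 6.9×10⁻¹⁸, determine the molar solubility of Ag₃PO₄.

2.2×10⁻⁵ M

Ag₃PO₄(s) ⇌ 3 Ag⁺(aq) + PO₄³⁻(aq)
Call the molar solubility s, so that [Ag⁺] = 3s and [PO₄³⁻] = s.
Ksp = [Ag⁺]^3[PO₄³⁻] = (3s)^3 · s = 27s^4
27s^4 = 6.9×10⁻¹⁸  ⇒  s^4 = 2.6×10⁻¹⁹
s = (2.6×10⁻¹⁹)^(1/4) = 2.2×10⁻⁵ M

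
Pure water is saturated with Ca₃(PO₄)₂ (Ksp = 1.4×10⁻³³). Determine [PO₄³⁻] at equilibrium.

2.1×10⁻⁷ M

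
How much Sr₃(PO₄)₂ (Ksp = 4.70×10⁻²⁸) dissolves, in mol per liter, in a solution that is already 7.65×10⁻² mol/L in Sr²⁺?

Sr₃(PO₄)₂(s) ⇌ 3 Sr²⁺(aq) + 2 PO₄³⁻(aq)
Sr²⁺ is already present at 7.65×10⁻² mol/L. If s mol/L of Sr₃(PO₄)₂ dissolves, [PO₄³⁻] = 2s while [Sr²⁺] ≈ 7.65×10⁻² mol/L.
Ksp = [Sr²⁺]^3[PO₄³⁻]^2 = (7.65×10⁻²)^3(2s)^2
(2s)^2 = 4.70×10⁻²⁸ / (7.65×10⁻²)^3 = 1.05×10⁻²⁴
s = 5.12×10⁻¹³ mol/L

5.12×10⁻¹³ M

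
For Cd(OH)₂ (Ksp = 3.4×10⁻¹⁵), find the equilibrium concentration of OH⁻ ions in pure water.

Cd(OH)₂(s) ⇌ Cd²⁺(aq) + 2 OH⁻(aq)
With molar solubility s: [Cd²⁺] = s, [OH⁻] = 2s.
Ksp = [Cd²⁺][OH⁻]^2 = s · (2s)^2 = 4s^3 = 3.4×10⁻¹⁵
s = 9.5×10⁻⁶ mol/L
[OH⁻] = 2s = 1.9×10⁻⁵ mol/L

1.9×10⁻⁵ M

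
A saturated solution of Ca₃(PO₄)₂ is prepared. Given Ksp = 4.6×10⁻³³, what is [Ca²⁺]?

Ca₃(PO₄)₂(s) ⇌ 3 Ca²⁺(aq) + 2 PO₄³⁻(aq)
If s mol/L of Ca₃(PO₄)₂ dissolves, [Ca²⁺] = 3s and [PO₄³⁻] = 2s.
Ksp = [Ca²⁺]^3[PO₄³⁻]^2 = (3s)^3 · (2s)^2 = 108s^5 = 4.6×10⁻³³
s = 1.3×10⁻⁷ mol L⁻¹
[Ca²⁺] = 3s = 4.0×10⁻⁷ mol L⁻¹

4.0×10⁻⁷ M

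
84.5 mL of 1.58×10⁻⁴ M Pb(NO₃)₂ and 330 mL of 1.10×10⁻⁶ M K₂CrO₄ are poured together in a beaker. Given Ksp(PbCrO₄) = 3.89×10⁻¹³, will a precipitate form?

After mixing, V = 84.5 mL + 330 mL = 414.5 mL.
[Pb²⁺] = (1.58×10⁻⁴)(84.5)/414.5 = 3.22×10⁻⁵ M
[CrO₄²⁻] = (1.10×10⁻⁶)(330)/414.5 = 8.76×10⁻⁷ M
Q = [Pb²⁺][CrO₄²⁻] = 2.82×10⁻¹¹
Since Q (2.82×10⁻¹¹) exceeds Ksp (3.89×10⁻¹³), PbCrO₄ will precipitate.

Yes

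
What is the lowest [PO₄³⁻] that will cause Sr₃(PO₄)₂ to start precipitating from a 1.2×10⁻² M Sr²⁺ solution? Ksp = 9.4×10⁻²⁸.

2.3×10⁻¹¹ M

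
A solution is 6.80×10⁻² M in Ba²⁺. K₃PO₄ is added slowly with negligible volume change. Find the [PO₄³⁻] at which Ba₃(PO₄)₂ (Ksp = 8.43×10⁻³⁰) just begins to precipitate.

1.64×10⁻¹³ M

Precipitation of each salt begins when its ion product equals Ksp.
Ba₃(PO₄)₂(s) ⇌ 3 Ba²⁺(aq) + 2 PO₄³⁻(aq)
Ksp = [Ba²⁺]^3[PO₄³⁻]^2 = [PO₄³⁻]^2(6.80×10⁻²)^3
[PO₄³⁻]^2 = 8.43×10⁻³⁰ / (6.80×10⁻²)^3 = 2.68×10⁻²⁶
[PO₄³⁻] = 1.64×10⁻¹³ M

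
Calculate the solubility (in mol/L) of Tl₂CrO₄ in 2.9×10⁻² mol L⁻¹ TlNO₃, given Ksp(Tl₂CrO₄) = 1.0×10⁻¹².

Tl₂CrO₄(s) ⇌ 2 Tl⁺(aq) + CrO₄²⁻(aq)
The solution already contains Tl⁺ at 2.9×10⁻² mol L⁻¹. Let s be the molar solubility of Tl₂CrO₄.
[Tl⁺] ≈ 2.9×10⁻² mol L⁻¹ (common ion dominates); [CrO₄²⁻] = s.
Ksp = [Tl⁺]^2[CrO₄²⁻] = (2.9×10⁻²)^2s
s = 1.0×10⁻¹² / (2.9×10⁻²)^2 = 1.2×10⁻⁹
s = 1.2×10⁻⁹ mol L⁻¹

1.2×10⁻⁹ M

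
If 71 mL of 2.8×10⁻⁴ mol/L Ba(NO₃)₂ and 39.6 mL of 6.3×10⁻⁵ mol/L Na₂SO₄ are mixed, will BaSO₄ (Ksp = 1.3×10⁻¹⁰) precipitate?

Yes

Total volume after mixing = 71 + 39.6 = 110.6 mL.
[Ba²⁺] = (2.8×10⁻⁴)(71)/110.6 = 1.8×10⁻⁴ mol/L
[SO₄²⁻] = (6.3×10⁻⁵)(39.6)/110.6 = 2.3×10⁻⁵ mol/L
Q = [Ba²⁺][SO₄²⁻] = 4.1×10⁻⁹
Since Q (4.1×10⁻⁹) exceeds Ksp (1.3×10⁻¹⁰), BaSO₄ will precipitate.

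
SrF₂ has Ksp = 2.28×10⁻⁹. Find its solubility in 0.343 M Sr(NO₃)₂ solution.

4.08×10⁻⁵ M

SrF₂(s) ⇌ Sr²⁺(aq) + 2 F⁻(aq)
Sr²⁺ is already present at 0.343 M. If s mol/L of SrF₂ dissolves, [F⁻] = 2s while [Sr²⁺] ≈ 0.343 M.
Ksp = [Sr²⁺][F⁻]^2 = (0.343)(2s)^2
(2s)^2 = 2.28×10⁻⁹ / (0.343) = 6.65×10⁻⁹
s = 4.08×10⁻⁵ M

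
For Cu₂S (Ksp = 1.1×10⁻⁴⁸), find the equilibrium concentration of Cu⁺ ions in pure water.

1.3×10⁻¹⁶ M

Cu₂S(s) ⇌ 2 Cu⁺(aq) + S²⁻(aq)
Let s be the molar solubility. Then [Cu⁺] = 2s and [S²⁻] = s.
Ksp = [Cu⁺]^2[S²⁻] = (2s)^2 · s = 4s^3 = 1.1×10⁻⁴⁸
s = 6.5×10⁻¹⁷ mol/L
[Cu⁺] = 2s = 1.3×10⁻¹⁶ mol/L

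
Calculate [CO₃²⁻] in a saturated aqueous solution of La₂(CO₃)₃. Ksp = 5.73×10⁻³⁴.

2.64×10⁻⁷ M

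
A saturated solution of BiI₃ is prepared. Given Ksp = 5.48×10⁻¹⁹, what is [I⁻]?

BiI₃(s) ⇌ Bi³⁺(aq) + 3 I⁻(aq)
Call the molar solubility s, so that [Bi³⁺] = s and [I⁻] = 3s.
Ksp = [Bi³⁺][I⁻]^3 = s · (3s)^3 = 27s^4 = 5.48×10⁻¹⁹
s = 1.19×10⁻⁵ mol L⁻¹
[I⁻] = 3s = 3.58×10⁻⁵ mol L⁻¹

3.58×10⁻⁵ M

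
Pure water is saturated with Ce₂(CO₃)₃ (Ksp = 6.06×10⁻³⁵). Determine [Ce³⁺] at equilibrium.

1.12×10⁻⁷ M

Ce₂(CO₃)₃(s) ⇌ 2 Ce³⁺(aq) + 3 CO₃²⁻(aq)
If s mol/L of Ce₂(CO₃)₃ dissolves, [Ce³⁺] = 2s and [CO₃²⁻] = 3s.
Ksp = [Ce³⁺]^2[CO₃²⁻]^3 = (2s)^2 · (3s)^3 = 108s^5 = 6.06×10⁻³⁵
s = 5.62×10⁻⁸ mol/L
[Ce³⁺] = 2s = 1.12×10⁻⁷ mol/L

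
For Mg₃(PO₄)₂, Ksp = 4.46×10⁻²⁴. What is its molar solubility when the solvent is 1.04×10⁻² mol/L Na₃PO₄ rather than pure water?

1.15×10⁻⁷ M

Mg₃(PO₄)₂(s) ⇌ 3 Mg²⁺(aq) + 2 PO₄³⁻(aq)
Let s be the solubility of Mg₃(PO₄)₂ here. The common ion gives [PO₄³⁻] ≈ 1.04×10⁻² mol/L, and [Mg²⁺] = 3s.
Ksp = [Mg²⁺]^3[PO₄³⁻]^2 = (3s)^3(1.04×10⁻²)^2
(3s)^3 = 4.46×10⁻²⁴ / (1.04×10⁻²)^2 = 4.12×10⁻²⁰
s = 1.15×10⁻⁷ mol/L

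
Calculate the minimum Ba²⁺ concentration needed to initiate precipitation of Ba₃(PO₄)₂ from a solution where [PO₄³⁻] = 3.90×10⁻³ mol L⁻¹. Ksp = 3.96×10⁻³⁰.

6.39×10⁻⁹ M

Precipitation begins when Q = Ksp.
Ba₃(PO₄)₂(s) ⇌ 3 Ba²⁺(aq) + 2 PO₄³⁻(aq)
Ksp = [Ba²⁺]^3[PO₄³⁻]^2 = [Ba²⁺]^3(3.90×10⁻³)^2
[Ba²⁺]^3 = 3.96×10⁻³⁰ / (3.90×10⁻³)^2 = 2.60×10⁻²⁵
[Ba²⁺] = 6.39×10⁻⁹ mol L⁻¹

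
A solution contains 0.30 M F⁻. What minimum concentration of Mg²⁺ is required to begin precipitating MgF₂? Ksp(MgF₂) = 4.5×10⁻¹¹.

Precipitation of each salt begins when its ion product equals Ksp.
MgF₂(s) ⇌ Mg²⁺(aq) + 2 F⁻(aq)
Ksp = [Mg²⁺][F⁻]^2 = [Mg²⁺](0.30)^2
[Mg²⁺] = 4.5×10⁻¹¹ / (0.30)^2 = 5.0×10⁻¹⁰
[Mg²⁺] = 5.0×10⁻¹⁰ M

5.0×10⁻¹⁰ M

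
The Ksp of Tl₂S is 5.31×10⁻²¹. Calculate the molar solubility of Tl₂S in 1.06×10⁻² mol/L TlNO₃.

4.73×10⁻¹⁷ M

Tl₂S(s) ⇌ 2 Tl⁺(aq) + S²⁻(aq)
The solution already contains Tl⁺ at 1.06×10⁻² mol/L. Let s be the molar solubility of Tl₂S.
[Tl⁺] ≈ 1.06×10⁻² mol/L (common ion dominates); [S²⁻] = s.
Ksp = [Tl⁺]^2[S²⁻] = (1.06×10⁻²)^2s
s = 5.31×10⁻²¹ / (1.06×10⁻²)^2 = 4.73×10⁻¹⁷
s = 4.73×10⁻¹⁷ mol/L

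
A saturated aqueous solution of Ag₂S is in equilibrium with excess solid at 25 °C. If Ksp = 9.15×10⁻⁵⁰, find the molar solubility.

Ag₂S(s) ⇌ 2 Ag⁺(aq) + S²⁻(aq)
Call the molar solubility s, so that [Ag⁺] = 2s and [S²⁻] = s.
Ksp = [Ag⁺]^2[S²⁻] = (2s)^2 · s = 4s^3
4s^3 = 9.15×10⁻⁵⁰  ⇒  s^3 = 2.29×10⁻⁵⁰
s = (2.29×10⁻⁵⁰)^(1/3) = 2.84×10⁻¹⁷ mol L⁻¹

2.84×10⁻¹⁷ M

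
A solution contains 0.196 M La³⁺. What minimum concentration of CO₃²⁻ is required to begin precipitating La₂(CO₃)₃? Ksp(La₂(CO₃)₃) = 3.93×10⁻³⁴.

2.17×10⁻¹¹ M

Precipitation begins when Q = Ksp.
La₂(CO₃)₃(s) ⇌ 2 La³⁺(aq) + 3 CO₃²⁻(aq)
Ksp = [La³⁺]^2[CO₃²⁻]^3 = [CO₃²⁻]^3(0.196)^2
[CO₃²⁻]^3 = 3.93×10⁻³⁴ / (0.196)^2 = 1.02×10⁻³²
[CO₃²⁻] = 2.17×10⁻¹¹ M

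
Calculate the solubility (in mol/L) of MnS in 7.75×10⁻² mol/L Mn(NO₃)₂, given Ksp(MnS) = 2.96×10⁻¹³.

3.82×10⁻¹² M

MnS(s) ⇌ Mn²⁺(aq) + S²⁻(aq)
The solution already contains Mn²⁺ at 7.75×10⁻² mol/L. Let s be the molar solubility of MnS.
[Mn²⁺] ≈ 7.75×10⁻² mol/L (common ion dominates); [S²⁻] = s.
Ksp = [Mn²⁺][S²⁻] = (7.75×10⁻²)s
s = 2.96×10⁻¹³ / (7.75×10⁻²) = 3.82×10⁻¹²
s = 3.82×10⁻¹² mol/L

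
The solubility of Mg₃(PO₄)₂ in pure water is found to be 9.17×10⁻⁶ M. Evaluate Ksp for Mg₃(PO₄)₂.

Mg₃(PO₄)₂(s) ⇌ 3 Mg²⁺(aq) + 2 PO₄³⁻(aq)
With molar solubility s: [Mg²⁺] = 3s, [PO₄³⁻] = 2s.
Ksp = [Mg²⁺]^3[PO₄³⁻]^2 = (3s)^3 · (2s)^2 = 108s^5
Ksp = 108 × (9.17×10⁻⁶)^5 = 7.00×10⁻²⁴

Ksp = 7.00×10⁻²⁴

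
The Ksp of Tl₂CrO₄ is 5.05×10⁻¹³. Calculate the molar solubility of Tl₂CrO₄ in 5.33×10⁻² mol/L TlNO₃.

Tl₂CrO₄(s) ⇌ 2 Tl⁺(aq) + CrO₄²⁻(aq)
Let s be the solubility of Tl₂CrO₄ here. The common ion gives [Tl⁺] ≈ 5.33×10⁻² mol/L, and [CrO₄²⁻] = s.
Ksp = [Tl⁺]^2[CrO₄²⁻] = (5.33×10⁻²)^2s
s = 5.05×10⁻¹³ / (5.33×10⁻²)^2 = 1.78×10⁻¹⁰
s = 1.78×10⁻¹⁰ mol/L

1.78×10⁻¹⁰ M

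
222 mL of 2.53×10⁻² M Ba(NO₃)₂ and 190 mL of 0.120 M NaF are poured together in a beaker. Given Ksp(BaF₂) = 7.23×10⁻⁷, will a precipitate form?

Yes

Total volume after mixing = 222 + 190 = 412 mL.
[Ba²⁺] = (2.53×10⁻²)(222)/412 = 1.36×10⁻² M
[F⁻] = (0.120)(190)/412 = 5.53×10⁻² M
Q = [Ba²⁺][F⁻]^2 = 4.17×10⁻⁵
Since Q (4.17×10⁻⁵) exceeds Ksp (7.23×10⁻⁷), BaF₂ will precipitate.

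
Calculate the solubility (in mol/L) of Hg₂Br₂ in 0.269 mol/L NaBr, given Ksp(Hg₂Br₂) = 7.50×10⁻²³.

1.04×10⁻²¹ M

Hg₂Br₂(s) ⇌ Hg₂²⁺(aq) + 2 Br⁻(aq)
Let s be the solubility of Hg₂Br₂ here. The common ion gives [Br⁻] ≈ 0.269 mol/L, and [Hg₂²⁺] = s.
Ksp = [Hg₂²⁺][Br⁻]^2 = s(0.269)^2
s = 7.50×10⁻²³ / (0.269)^2 = 1.04×10⁻²¹
s = 1.04×10⁻²¹ mol/L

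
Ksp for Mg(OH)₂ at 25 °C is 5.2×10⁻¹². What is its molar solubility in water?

1.1×10⁻⁴ M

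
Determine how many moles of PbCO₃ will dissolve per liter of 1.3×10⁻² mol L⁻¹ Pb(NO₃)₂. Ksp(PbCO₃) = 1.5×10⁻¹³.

1.2×10⁻¹¹ M

PbCO₃(s) ⇌ Pb²⁺(aq) + CO₃²⁻(aq)
With Pb²⁺ already at 1.3×10⁻² mol L⁻¹ and s small, take [Pb²⁺] ≈ 1.3×10⁻² mol L⁻¹ and [CO₃²⁻] = s.
Ksp = [Pb²⁺][CO₃²⁻] = (1.3×10⁻²)s
s = 1.5×10⁻¹³ / (1.3×10⁻²) = 1.2×10⁻¹¹
s = 1.2×10⁻¹¹ mol L⁻¹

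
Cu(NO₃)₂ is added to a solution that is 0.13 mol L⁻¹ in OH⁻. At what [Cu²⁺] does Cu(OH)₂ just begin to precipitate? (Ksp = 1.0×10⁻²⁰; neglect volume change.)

Precipitation of each salt begins when its ion product equals Ksp.
Cu(OH)₂(s) ⇌ Cu²⁺(aq) + 2 OH⁻(aq)
Ksp = [Cu²⁺][OH⁻]^2 = [Cu²⁺](0.13)^2
[Cu²⁺] = 1.0×10⁻²⁰ / (0.13)^2 = 5.9×10⁻¹⁹
[Cu²⁺] = 5.9×10⁻¹⁹ mol L⁻¹

5.9×10⁻¹⁹ M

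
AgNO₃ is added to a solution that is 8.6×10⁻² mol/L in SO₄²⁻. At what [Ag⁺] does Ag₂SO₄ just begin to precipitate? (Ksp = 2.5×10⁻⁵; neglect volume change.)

Each salt precipitates once Q = Ksp for that salt.
Ag₂SO₄(s) ⇌ 2 Ag⁺(aq) + SO₄²⁻(aq)
Ksp = [Ag⁺]^2[SO₄²⁻] = [Ag⁺]^2(8.6×10⁻²)
[Ag⁺]^2 = 2.5×10⁻⁵ / (8.6×10⁻²) = 2.9×10⁻⁴
[Ag⁺] = 1.7×10⁻² mol/L

1.7×10⁻² M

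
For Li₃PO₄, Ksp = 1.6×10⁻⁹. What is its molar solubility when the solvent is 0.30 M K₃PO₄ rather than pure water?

5.8×10⁻⁴ M

Li₃PO₄(s) ⇌ 3 Li⁺(aq) + PO₄³⁻(aq)
Let s be the solubility of Li₃PO₄ here. The common ion gives [PO₄³⁻] ≈ 0.30 M, and [Li⁺] = 3s.
Ksp = [Li⁺]^3[PO₄³⁻] = (3s)^3(0.30)
(3s)^3 = 1.6×10⁻⁹ / (0.30) = 5.3×10⁻⁹
s = 5.8×10⁻⁴ M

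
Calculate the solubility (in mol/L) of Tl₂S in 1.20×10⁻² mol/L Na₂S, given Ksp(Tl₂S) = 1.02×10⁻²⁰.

Tl₂S(s) ⇌ 2 Tl⁺(aq) + S²⁻(aq)
Let s be the solubility of Tl₂S here. The common ion gives [S²⁻] ≈ 1.20×10⁻² mol/L, and [Tl⁺] = 2s.
Ksp = [Tl⁺]^2[S²⁻] = (2s)^2(1.20×10⁻²)
(2s)^2 = 1.02×10⁻²⁰ / (1.20×10⁻²) = 8.50×10⁻¹⁹
s = 4.61×10⁻¹⁰ mol/L

4.61×10⁻¹⁰ M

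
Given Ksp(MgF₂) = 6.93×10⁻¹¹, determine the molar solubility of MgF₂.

MgF₂(s) ⇌ Mg²⁺(aq) + 2 F⁻(aq)
Call the molar solubility s, so that [Mg²⁺] = s and [F⁻] = 2s.
Ksp = [Mg²⁺][F⁻]^2 = s · (2s)^2 = 4s^3
4s^3 = 6.93×10⁻¹¹  ⇒  s^3 = 1.73×10⁻¹¹
s = 2.59×10⁻⁴ M

2.59×10⁻⁴ M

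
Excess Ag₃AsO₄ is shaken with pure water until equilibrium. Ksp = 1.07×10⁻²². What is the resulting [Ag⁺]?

4.23×10⁻⁶ M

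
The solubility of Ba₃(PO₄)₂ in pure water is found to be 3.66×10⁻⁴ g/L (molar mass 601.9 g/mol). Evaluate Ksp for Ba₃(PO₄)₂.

Ksp = 8.98×10⁻³⁰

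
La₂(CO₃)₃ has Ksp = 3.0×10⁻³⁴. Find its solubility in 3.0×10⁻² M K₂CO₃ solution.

La₂(CO₃)₃(s) ⇌ 2 La³⁺(aq) + 3 CO₃²⁻(aq)
The solution already contains CO₃²⁻ at 3.0×10⁻² M. Let s be the molar solubility of La₂(CO₃)₃.
[CO₃²⁻] ≈ 3.0×10⁻² M (common ion dominates); [La³⁺] = 2s.
Ksp = [La³⁺]^2[CO₃²⁻]^3 = (2s)^2(3.0×10⁻²)^3
(2s)^2 = 3.0×10⁻³⁴ / (3.0×10⁻²)^3 = 1.1×10⁻²⁹
s = 1.7×10⁻¹⁵ M

1.7×10⁻¹⁵ M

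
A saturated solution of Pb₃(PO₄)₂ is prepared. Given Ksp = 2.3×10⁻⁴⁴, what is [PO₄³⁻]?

1.5×10⁻⁹ M

Pb₃(PO₄)₂(s) ⇌ 3 Pb²⁺(aq) + 2 PO₄³⁻(aq)
Call the molar solubility s, so that [Pb²⁺] = 3s and [PO₄³⁻] = 2s.
Ksp = [Pb²⁺]^3[PO₄³⁻]^2 = (3s)^3 · (2s)^2 = 108s^5 = 2.3×10⁻⁴⁴
s = 7.3×10⁻¹⁰ mol L⁻¹
[PO₄³⁻] = 2s = 1.5×10⁻⁹ mol L⁻¹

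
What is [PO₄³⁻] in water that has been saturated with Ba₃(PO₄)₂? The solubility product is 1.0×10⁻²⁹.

1.2×10⁻⁶ M

Ba₃(PO₄)₂(s) ⇌ 3 Ba²⁺(aq) + 2 PO₄³⁻(aq)
Let s be the molar solubility. Then [Ba²⁺] = 3s and [PO₄³⁻] = 2s.
Ksp = [Ba²⁺]^3[PO₄³⁻]^2 = (3s)^3 · (2s)^2 = 108s^5 = 1.0×10⁻²⁹
s = 6.2×10⁻⁷ M
[PO₄³⁻] = 2s = 1.2×10⁻⁶ M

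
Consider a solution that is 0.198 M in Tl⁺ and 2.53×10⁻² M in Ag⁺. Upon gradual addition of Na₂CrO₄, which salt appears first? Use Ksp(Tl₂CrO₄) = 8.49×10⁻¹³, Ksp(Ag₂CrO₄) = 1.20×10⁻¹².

Precipitation begins when Q = Ksp.
For Tl₂CrO₄: [CrO₄²⁻] = (Ksp/[Tl⁺]^2) = 2.17×10⁻¹¹ M
For Ag₂CrO₄: [CrO₄²⁻] = (Ksp/[Ag⁺]^2) = 1.87×10⁻⁹ M
Tl₂CrO₄ requires the lower [CrO₄²⁻], so it precipitates first.

Tl₂CrO₄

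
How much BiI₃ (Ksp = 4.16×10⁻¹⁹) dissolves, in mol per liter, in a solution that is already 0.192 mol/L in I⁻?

5.88×10⁻¹⁷ M

BiI₃(s) ⇌ Bi³⁺(aq) + 3 I⁻(aq)
With I⁻ already at 0.192 mol/L and s small, take [I⁻] ≈ 0.192 mol/L and [Bi³⁺] = s.
Ksp = [Bi³⁺][I⁻]^3 = s(0.192)^3
s = 4.16×10⁻¹⁹ / (0.192)^3 = 5.88×10⁻¹⁷
s = 5.88×10⁻¹⁷ mol/L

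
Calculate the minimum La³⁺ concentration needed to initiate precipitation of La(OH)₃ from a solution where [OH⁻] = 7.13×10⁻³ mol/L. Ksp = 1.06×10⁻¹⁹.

2.92×10⁻¹³ M

Precipitation begins when Q = Ksp.
La(OH)₃(s) ⇌ La³⁺(aq) + 3 OH⁻(aq)
Ksp = [La³⁺][OH⁻]^3 = [La³⁺](7.13×10⁻³)^3
[La³⁺] = 1.06×10⁻¹⁹ / (7.13×10⁻³)^3 = 2.92×10⁻¹³
[La³⁺] = 2.92×10⁻¹³ mol/L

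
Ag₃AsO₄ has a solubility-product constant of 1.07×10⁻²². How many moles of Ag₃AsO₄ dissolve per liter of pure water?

Ag₃AsO₄(s) ⇌ 3 Ag⁺(aq) + AsO₄³⁻(aq)
With molar solubility s: [Ag⁺] = 3s, [AsO₄³⁻] = s.
Ksp = [Ag⁺]^3[AsO₄³⁻] = (3s)^3 · s = 27s^4
27s^4 = 1.07×10⁻²²  ⇒  s^4 = 3.96×10⁻²⁴
Taking the 4th root, s = 1.41×10⁻⁶ mol/L.

1.41×10⁻⁶ M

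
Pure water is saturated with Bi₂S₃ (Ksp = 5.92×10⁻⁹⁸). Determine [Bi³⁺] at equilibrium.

Bi₂S₃(s) ⇌ 2 Bi³⁺(aq) + 3 S²⁻(aq)
Call the molar solubility s, so that [Bi³⁺] = 2s and [S²⁻] = 3s.
Ksp = [Bi³⁺]^2[S²⁻]^3 = (2s)^2 · (3s)^3 = 108s^5 = 5.92×10⁻⁹⁸
s = 1.41×10⁻²⁰ mol L⁻¹
[Bi³⁺] = 2s = 2.81×10⁻²⁰ mol L⁻¹

2.81×10⁻²⁰ M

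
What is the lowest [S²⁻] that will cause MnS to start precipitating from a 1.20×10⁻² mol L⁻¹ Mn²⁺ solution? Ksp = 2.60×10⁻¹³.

The threshold for precipitation is Q = Ksp.
MnS(s) ⇌ Mn²⁺(aq) + S²⁻(aq)
Ksp = [Mn²⁺][S²⁻] = [S²⁻](1.20×10⁻²)
[S²⁻] = 2.60×10⁻¹³ / (1.20×10⁻²) = 2.17×10⁻¹¹
[S²⁻] = 2.17×10⁻¹¹ mol L⁻¹

2.17×10⁻¹¹ M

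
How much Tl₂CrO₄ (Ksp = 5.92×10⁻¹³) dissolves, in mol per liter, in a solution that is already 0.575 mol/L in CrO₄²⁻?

5.07×10⁻⁷ M

Tl₂CrO₄(s) ⇌ 2 Tl⁺(aq) + CrO₄²⁻(aq)
CrO₄²⁻ is already present at 0.575 mol/L. If s mol/L of Tl₂CrO₄ dissolves, [Tl⁺] = 2s while [CrO₄²⁻] ≈ 0.575 mol/L.
Ksp = [Tl⁺]^2[CrO₄²⁻] = (2s)^2(0.575)
(2s)^2 = 5.92×10⁻¹³ / (0.575) = 1.03×10⁻¹²
s = 5.07×10⁻⁷ mol/L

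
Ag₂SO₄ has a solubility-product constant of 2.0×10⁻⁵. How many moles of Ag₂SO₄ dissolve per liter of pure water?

Ag₂SO₄(s) ⇌ 2 Ag⁺(aq) + SO₄²⁻(aq)
With molar solubility s: [Ag⁺] = 2s, [SO₄²⁻] = s.
Ksp = [Ag⁺]^2[SO₄²⁻] = (2s)^2 · s = 4s^3
4s^3 = 2.0×10⁻⁵  ⇒  s^3 = 5.0×10⁻⁶
s = (5.0×10⁻⁶)^(1/3) = 1.7×10⁻² mol/L

1.7×10⁻² M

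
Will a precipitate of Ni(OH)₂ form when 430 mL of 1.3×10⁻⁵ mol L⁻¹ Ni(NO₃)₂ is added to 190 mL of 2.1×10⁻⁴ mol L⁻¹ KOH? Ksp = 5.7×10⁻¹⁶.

Yes

The combined volume is 620 mL.
[Ni²⁺] = (1.3×10⁻⁵)(430)/620 = 9.0×10⁻⁶ mol L⁻¹
[OH⁻] = (2.1×10⁻⁴)(190)/620 = 6.4×10⁻⁵ mol L⁻¹
Q = [Ni²⁺][OH⁻]^2 = 3.7×10⁻¹⁴
Because Q > Ksp (3.7×10⁻¹⁴ vs 5.7×10⁻¹⁶), a precipitate of Ni(OH)₂ forms.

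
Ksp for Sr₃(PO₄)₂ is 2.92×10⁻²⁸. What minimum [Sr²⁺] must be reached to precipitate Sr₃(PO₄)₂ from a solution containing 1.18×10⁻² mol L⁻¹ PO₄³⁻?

Precipitation begins when Q = Ksp.
Sr₃(PO₄)₂(s) ⇌ 3 Sr²⁺(aq) + 2 PO₄³⁻(aq)
Ksp = [Sr²⁺]^3[PO₄³⁻]^2 = [Sr²⁺]^3(1.18×10⁻²)^2
[Sr²⁺]^3 = 2.92×10⁻²⁸ / (1.18×10⁻²)^2 = 2.10×10⁻²⁴
[Sr²⁺] = 1.28×10⁻⁸ mol L⁻¹

1.28×10⁻⁸ M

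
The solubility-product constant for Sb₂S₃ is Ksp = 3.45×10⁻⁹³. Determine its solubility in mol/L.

Sb₂S₃(s) ⇌ 2 Sb³⁺(aq) + 3 S²⁻(aq)
For each mole of Sb₂S₃ that dissolves per liter, [Sb³⁺] = 2s and [S²⁻] = 3s; let s denote this solubility.
Ksp = [Sb³⁺]^2[S²⁻]^3 = (2s)^2 · (3s)^3 = 108s^5
108s^5 = 3.45×10⁻⁹³  ⇒  s^5 = 3.19×10⁻⁹⁵
s = (3.19×10⁻⁹⁵)^(1/5) = 1.26×10⁻¹⁹ mol L⁻¹

1.26×10⁻¹⁹ M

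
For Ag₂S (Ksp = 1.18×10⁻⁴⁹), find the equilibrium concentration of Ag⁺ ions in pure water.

Ag₂S(s) ⇌ 2 Ag⁺(aq) + S²⁻(aq)
If s mol/L of Ag₂S dissolves, [Ag⁺] = 2s and [S²⁻] = s.
Ksp = [Ag⁺]^2[S²⁻] = (2s)^2 · s = 4s^3 = 1.18×10⁻⁴⁹
s = 3.09×10⁻¹⁷ mol/L
[Ag⁺] = 2s = 6.18×10⁻¹⁷ mol/L

6.18×10⁻¹⁷ M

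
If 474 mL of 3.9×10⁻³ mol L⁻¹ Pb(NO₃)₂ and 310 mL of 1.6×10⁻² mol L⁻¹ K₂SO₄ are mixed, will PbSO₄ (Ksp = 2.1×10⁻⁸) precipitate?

Yes

Total volume after mixing = 474 + 310 = 784 mL.
[Pb²⁺] = (3.9×10⁻³)(474)/784 = 2.4×10⁻³ mol L⁻¹
[SO₄²⁻] = (1.6×10⁻²)(310)/784 = 6.3×10⁻³ mol L⁻¹
Q = [Pb²⁺][SO₄²⁻] = 1.5×10⁻⁵
Q = 1.5×10⁻⁵ > Ksp = 2.1×10⁻⁸, so the solution is supersaturated and PbSO₄ precipitates.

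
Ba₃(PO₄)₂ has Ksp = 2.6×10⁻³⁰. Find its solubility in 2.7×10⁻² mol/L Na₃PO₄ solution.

Ba₃(PO₄)₂(s) ⇌ 3 Ba²⁺(aq) + 2 PO₄³⁻(aq)
Let s be the solubility of Ba₃(PO₄)₂ here. The common ion gives [PO₄³⁻] ≈ 2.7×10⁻² mol/L, and [Ba²⁺] = 3s.
Ksp = [Ba²⁺]^3[PO₄³⁻]^2 = (3s)^3(2.7×10⁻²)^2
(3s)^3 = 2.6×10⁻³⁰ / (2.7×10⁻²)^2 = 3.6×10⁻²⁷
s = 5.1×10⁻¹⁰ mol/L

5.1×10⁻¹⁰ M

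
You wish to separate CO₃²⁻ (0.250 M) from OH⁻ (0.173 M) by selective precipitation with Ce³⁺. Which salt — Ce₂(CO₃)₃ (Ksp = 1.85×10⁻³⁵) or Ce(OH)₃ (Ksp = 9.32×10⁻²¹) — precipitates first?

A salt starts to precipitate once the ion product Q reaches its Ksp.
For Ce₂(CO₃)₃: [Ce³⁺] = (Ksp/[CO₃²⁻]^3)^(1/2) = 3.44×10⁻¹⁷ M
For Ce(OH)₃: [Ce³⁺] = (Ksp/[OH⁻]^3) = 1.80×10⁻¹⁸ M
Since Ce(OH)₃ needs less Ce³⁺ to reach saturation, it precipitates first.

Ce(OH)₃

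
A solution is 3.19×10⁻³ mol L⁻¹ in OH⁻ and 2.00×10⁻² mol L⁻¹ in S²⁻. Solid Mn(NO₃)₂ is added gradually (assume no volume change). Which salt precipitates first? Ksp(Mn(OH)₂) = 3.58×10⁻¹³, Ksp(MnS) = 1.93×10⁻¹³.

The threshold for precipitation is Q = Ksp.
For Mn(OH)₂: [Mn²⁺] = (Ksp/[OH⁻]^2) = 3.52×10⁻⁸ mol L⁻¹
For MnS: [Mn²⁺] = (Ksp/[S²⁻]) = 9.65×10⁻¹² mol L⁻¹
The smaller threshold [Mn²⁺] is reached first, so MnS precipitates first.

MnS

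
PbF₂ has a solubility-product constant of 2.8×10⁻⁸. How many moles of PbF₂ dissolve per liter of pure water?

1.9×10⁻³ M

PbF₂(s) ⇌ Pb²⁺(aq) + 2 F⁻(aq)
Call the molar solubility s, so that [Pb²⁺] = s and [F⁻] = 2s.
Ksp = [Pb²⁺][F⁻]^2 = s · (2s)^2 = 4s^3
4s^3 = 2.8×10⁻⁸  ⇒  s^3 = 7.0×10⁻⁹
Taking the 3rd root, s = 1.9×10⁻³ mol/L.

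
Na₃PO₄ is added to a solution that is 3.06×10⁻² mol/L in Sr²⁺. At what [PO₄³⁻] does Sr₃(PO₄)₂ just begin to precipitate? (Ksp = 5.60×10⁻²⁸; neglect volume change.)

4.42×10⁻¹² M

A salt starts to precipitate once the ion product Q reaches its Ksp.
Sr₃(PO₄)₂(s) ⇌ 3 Sr²⁺(aq) + 2 PO₄³⁻(aq)
Ksp = [Sr²⁺]^3[PO₄³⁻]^2 = [PO₄³⁻]^2(3.06×10⁻²)^3
[PO₄³⁻]^2 = 5.60×10⁻²⁸ / (3.06×10⁻²)^3 = 1.95×10⁻²³
[PO₄³⁻] = 4.42×10⁻¹² mol/L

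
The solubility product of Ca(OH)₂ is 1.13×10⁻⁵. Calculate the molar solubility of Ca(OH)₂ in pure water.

Ca(OH)₂(s) ⇌ Ca²⁺(aq) + 2 OH⁻(aq)
If s mol/L of Ca(OH)₂ dissolves, [Ca²⁺] = s and [OH⁻] = 2s.
Ksp = [Ca²⁺][OH⁻]^2 = s · (2s)^2 = 4s^3
4s^3 = 1.13×10⁻⁵  ⇒  s^3 = 2.83×10⁻⁶
s = (2.83×10⁻⁶)^(1/3) = 1.41×10⁻² mol/L

1.41×10⁻² M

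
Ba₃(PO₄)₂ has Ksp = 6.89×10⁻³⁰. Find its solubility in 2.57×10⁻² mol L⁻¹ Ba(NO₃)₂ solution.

Ba₃(PO₄)₂(s) ⇌ 3 Ba²⁺(aq) + 2 PO₄³⁻(aq)
Let s be the solubility of Ba₃(PO₄)₂ here. The common ion gives [Ba²⁺] ≈ 2.57×10⁻² mol L⁻¹, and [PO₄³⁻] = 2s.
Ksp = [Ba²⁺]^3[PO₄³⁻]^2 = (2.57×10⁻²)^3(2s)^2
(2s)^2 = 6.89×10⁻³⁰ / (2.57×10⁻²)^3 = 4.06×10⁻²⁵
s = 3.19×10⁻¹³ mol L⁻¹

3.19×10⁻¹³ M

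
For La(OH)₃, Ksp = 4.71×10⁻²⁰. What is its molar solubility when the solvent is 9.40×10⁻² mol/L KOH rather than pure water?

5.67×10⁻¹⁷ M

La(OH)₃(s) ⇌ La³⁺(aq) + 3 OH⁻(aq)
With OH⁻ already at 9.40×10⁻² mol/L and s small, take [OH⁻] ≈ 9.40×10⁻² mol/L and [La³⁺] = s.
Ksp = [La³⁺][OH⁻]^3 = s(9.40×10⁻²)^3
s = 4.71×10⁻²⁰ / (9.40×10⁻²)^3 = 5.67×10⁻¹⁷
s = 5.67×10⁻¹⁷ mol/L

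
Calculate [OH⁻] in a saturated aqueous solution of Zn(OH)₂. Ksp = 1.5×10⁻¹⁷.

3.1×10⁻⁶ M

Zn(OH)₂(s) ⇌ Zn²⁺(aq) + 2 OH⁻(aq)
Call the molar solubility s, so that [Zn²⁺] = s and [OH⁻] = 2s.
Ksp = [Zn²⁺][OH⁻]^2 = s · (2s)^2 = 4s^3 = 1.5×10⁻¹⁷
s = 1.6×10⁻⁶ mol L⁻¹
[OH⁻] = 2s = 3.1×10⁻⁶ mol L⁻¹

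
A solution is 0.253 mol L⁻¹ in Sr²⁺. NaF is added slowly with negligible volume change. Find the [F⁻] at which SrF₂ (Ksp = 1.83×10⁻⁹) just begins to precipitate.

A salt starts to precipitate once the ion product Q reaches its Ksp.
SrF₂(s) ⇌ Sr²⁺(aq) + 2 F⁻(aq)
Ksp = [Sr²⁺][F⁻]^2 = [F⁻]^2(0.253)
[F⁻]^2 = 1.83×10⁻⁹ / (0.253) = 7.23×10⁻⁹
[F⁻] = 8.50×10⁻⁵ mol L⁻¹

8.50×10⁻⁵ M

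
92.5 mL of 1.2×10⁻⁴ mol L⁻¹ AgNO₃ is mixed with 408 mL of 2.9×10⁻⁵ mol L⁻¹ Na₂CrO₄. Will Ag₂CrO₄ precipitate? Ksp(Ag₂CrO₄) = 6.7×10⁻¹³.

Total volume after mixing = 92.5 + 408 = 500.5 mL.
[Ag⁺] = (1.2×10⁻⁴)(92.5)/500.5 = 2.2×10⁻⁵ mol L⁻¹
[CrO₄²⁻] = (2.9×10⁻⁵)(408)/500.5 = 2.4×10⁻⁵ mol L⁻¹
Q = [Ag⁺]^2[CrO₄²⁻] = 1.2×10⁻¹⁴
Q < Ksp (1.2×10⁻¹⁴ vs 6.7×10⁻¹³); the solution remains unsaturated and no precipitate forms.

No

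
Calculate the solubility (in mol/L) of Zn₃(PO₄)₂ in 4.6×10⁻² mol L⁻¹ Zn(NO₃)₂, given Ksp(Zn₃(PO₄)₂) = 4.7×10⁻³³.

Zn₃(PO₄)₂(s) ⇌ 3 Zn²⁺(aq) + 2 PO₄³⁻(aq)
Let s be the solubility of Zn₃(PO₄)₂ here. The common ion gives [Zn²⁺] ≈ 4.6×10⁻² mol L⁻¹, and [PO₄³⁻] = 2s.
Ksp = [Zn²⁺]^3[PO₄³⁻]^2 = (4.6×10⁻²)^3(2s)^2
(2s)^2 = 4.7×10⁻³³ / (4.6×10⁻²)^3 = 4.8×10⁻²⁹
s = 3.5×10⁻¹⁵ mol L⁻¹

3.5×10⁻¹⁵ M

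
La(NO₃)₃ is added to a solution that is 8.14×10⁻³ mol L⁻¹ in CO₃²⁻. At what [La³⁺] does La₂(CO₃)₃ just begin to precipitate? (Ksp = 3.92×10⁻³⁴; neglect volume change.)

2.70×10⁻¹⁴ M

Each salt precipitates once Q = Ksp for that salt.
La₂(CO₃)₃(s) ⇌ 2 La³⁺(aq) + 3 CO₃²⁻(aq)
Ksp = [La³⁺]^2[CO₃²⁻]^3 = [La³⁺]^2(8.14×10⁻³)^3
[La³⁺]^2 = 3.92×10⁻³⁴ / (8.14×10⁻³)^3 = 7.27×10⁻²⁸
[La³⁺] = 2.70×10⁻¹⁴ mol L⁻¹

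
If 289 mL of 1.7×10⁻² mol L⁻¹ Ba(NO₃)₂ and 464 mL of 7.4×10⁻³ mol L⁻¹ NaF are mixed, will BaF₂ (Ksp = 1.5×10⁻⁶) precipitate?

No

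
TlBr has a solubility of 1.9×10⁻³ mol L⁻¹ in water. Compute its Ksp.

TlBr(s) ⇌ Tl⁺(aq) + Br⁻(aq)
If s mol/L of TlBr dissolves, [Tl⁺] = s and [Br⁻] = s.
Ksp = [Tl⁺][Br⁻] = s · s = s^2
Ksp = (1.9×10⁻³)^2 = 3.6×10⁻⁶

Ksp = 3.6×10⁻⁶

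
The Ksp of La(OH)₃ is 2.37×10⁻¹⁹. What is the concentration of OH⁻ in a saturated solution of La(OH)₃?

La(OH)₃(s) ⇌ La³⁺(aq) + 3 OH⁻(aq)
If s mol/L of La(OH)₃ dissolves, [La³⁺] = s and [OH⁻] = 3s.
Ksp = [La³⁺][OH⁻]^3 = s · (3s)^3 = 27s^4 = 2.37×10⁻¹⁹
s = 9.68×10⁻⁶ M
[OH⁻] = 3s = 2.90×10⁻⁵ M

2.90×10⁻⁵ M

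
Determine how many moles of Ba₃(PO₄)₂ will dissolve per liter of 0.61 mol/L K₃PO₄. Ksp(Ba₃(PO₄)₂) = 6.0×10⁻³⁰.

8.4×10⁻¹¹ M

Ba₃(PO₄)₂(s) ⇌ 3 Ba²⁺(aq) + 2 PO₄³⁻(aq)
The solution already contains PO₄³⁻ at 0.61 mol/L. Let s be the molar solubility of Ba₃(PO₄)₂.
[PO₄³⁻] ≈ 0.61 mol/L (common ion dominates); [Ba²⁺] = 3s.
Ksp = [Ba²⁺]^3[PO₄³⁻]^2 = (3s)^3(0.61)^2
(3s)^3 = 6.0×10⁻³⁰ / (0.61)^2 = 1.6×10⁻²⁹
s = 8.4×10⁻¹¹ mol/L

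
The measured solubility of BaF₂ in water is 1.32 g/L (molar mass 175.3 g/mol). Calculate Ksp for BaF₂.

Ksp = 1.71×10⁻⁶

Molar solubility s = (1.32 g/L) / (175.3 g/mol) = 7.5299×10⁻³ mol/L
BaF₂(s) ⇌ Ba²⁺(aq) + 2 F⁻(aq)
With molar solubility s: [Ba²⁺] = s, [F⁻] = 2s.
Ksp = [Ba²⁺][F⁻]^2 = s · (2s)^2 = 4s^3
Ksp = 4 × (7.5299×10⁻³)^3 = 1.71×10⁻⁶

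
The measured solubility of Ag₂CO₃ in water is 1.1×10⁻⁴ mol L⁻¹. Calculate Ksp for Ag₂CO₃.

Ksp = 5.3×10⁻¹²

Ag₂CO₃(s) ⇌ 2 Ag⁺(aq) + CO₃²⁻(aq)
Call the molar solubility s, so that [Ag⁺] = 2s and [CO₃²⁻] = s.
Ksp = [Ag⁺]^2[CO₃²⁻] = (2s)^2 · s = 4s^3
Ksp = 4 × (1.1×10⁻⁴)^3 = 5.3×10⁻¹²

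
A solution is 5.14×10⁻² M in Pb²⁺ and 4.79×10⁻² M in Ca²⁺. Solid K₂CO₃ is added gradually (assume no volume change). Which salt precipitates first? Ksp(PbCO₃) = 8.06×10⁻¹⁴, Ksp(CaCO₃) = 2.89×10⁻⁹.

PbCO₃

Precipitation begins when Q = Ksp.
For PbCO₃: [CO₃²⁻] = (Ksp/[Pb²⁺]) = 1.57×10⁻¹² M
For CaCO₃: [CO₃²⁻] = (Ksp/[Ca²⁺]) = 6.03×10⁻⁸ M
The smaller threshold [CO₃²⁻] is reached first, so PbCO₃ precipitates first.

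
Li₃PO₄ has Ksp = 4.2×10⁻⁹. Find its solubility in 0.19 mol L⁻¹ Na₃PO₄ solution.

9.4×10⁻⁴ M

Li₃PO₄(s) ⇌ 3 Li⁺(aq) + PO₄³⁻(aq)
Let s be the solubility of Li₃PO₄ here. The common ion gives [PO₄³⁻] ≈ 0.19 mol L⁻¹, and [Li⁺] = 3s.
Ksp = [Li⁺]^3[PO₄³⁻] = (3s)^3(0.19)
(3s)^3 = 4.2×10⁻⁹ / (0.19) = 2.2×10⁻⁸
s = 9.4×10⁻⁴ mol L⁻¹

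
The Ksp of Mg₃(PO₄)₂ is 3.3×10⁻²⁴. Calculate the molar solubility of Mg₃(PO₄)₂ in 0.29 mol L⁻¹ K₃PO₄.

1.1×10⁻⁸ M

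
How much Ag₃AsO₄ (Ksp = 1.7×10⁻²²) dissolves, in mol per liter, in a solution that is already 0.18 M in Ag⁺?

2.9×10⁻²⁰ M

Ag₃AsO₄(s) ⇌ 3 Ag⁺(aq) + AsO₄³⁻(aq)
The solution already contains Ag⁺ at 0.18 M. Let s be the molar solubility of Ag₃AsO₄.
[Ag⁺] ≈ 0.18 M (common ion dominates); [AsO₄³⁻] = s.
Ksp = [Ag⁺]^3[AsO₄³⁻] = (0.18)^3s
s = 1.7×10⁻²² / (0.18)^3 = 2.9×10⁻²⁰
s = 2.9×10⁻²⁰ M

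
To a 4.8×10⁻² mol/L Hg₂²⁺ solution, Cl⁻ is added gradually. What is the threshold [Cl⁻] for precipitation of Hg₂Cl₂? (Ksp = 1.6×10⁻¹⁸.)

5.8×10⁻⁹ M

The threshold for precipitation is Q = Ksp.
Hg₂Cl₂(s) ⇌ Hg₂²⁺(aq) + 2 Cl⁻(aq)
Ksp = [Hg₂²⁺][Cl⁻]^2 = [Cl⁻]^2(4.8×10⁻²)
[Cl⁻]^2 = 1.6×10⁻¹⁸ / (4.8×10⁻²) = 3.3×10⁻¹⁷
[Cl⁻] = 5.8×10⁻⁹ mol/L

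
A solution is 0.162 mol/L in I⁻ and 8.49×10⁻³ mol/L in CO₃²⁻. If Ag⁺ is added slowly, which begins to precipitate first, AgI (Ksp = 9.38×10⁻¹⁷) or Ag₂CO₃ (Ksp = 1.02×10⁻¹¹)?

Precipitation of each salt begins when its ion product equals Ksp.
For AgI: [Ag⁺] = (Ksp/[I⁻]) = 5.79×10⁻¹⁶ mol/L
For Ag₂CO₃: [Ag⁺] = (Ksp/[CO₃²⁻])^(1/2) = 3.47×10⁻⁵ mol/L
The smaller threshold [Ag⁺] is reached first, so AgI precipitates first.

AgI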